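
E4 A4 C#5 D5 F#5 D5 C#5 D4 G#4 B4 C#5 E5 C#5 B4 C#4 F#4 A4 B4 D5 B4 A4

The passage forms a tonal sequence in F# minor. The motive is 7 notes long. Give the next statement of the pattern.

Taking 7-note groups, the heads are E4, D4, C#4: the pattern moves down a 2nd.
From B3 the diatonic shape gives B3 E4 G#4 A4 C#5 A4 G#4.

B3 E4 G#4 A4 C#5 A4 G#4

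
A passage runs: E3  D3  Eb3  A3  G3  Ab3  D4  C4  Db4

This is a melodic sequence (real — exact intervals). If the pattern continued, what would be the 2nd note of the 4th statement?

F4

Grouping in 3s, the 2nd note of each cell is D3, G3, C4.
From C4, up a 4th gives F4.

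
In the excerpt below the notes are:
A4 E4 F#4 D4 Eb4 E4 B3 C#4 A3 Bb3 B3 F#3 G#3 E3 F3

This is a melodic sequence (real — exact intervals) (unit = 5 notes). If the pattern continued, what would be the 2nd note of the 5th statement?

G#2

The unit is 5 notes. Position-2 pitches of the 3 shown cells: E4, B3, F#3.
Carrying that down a 4th forward: C#3 → G#2.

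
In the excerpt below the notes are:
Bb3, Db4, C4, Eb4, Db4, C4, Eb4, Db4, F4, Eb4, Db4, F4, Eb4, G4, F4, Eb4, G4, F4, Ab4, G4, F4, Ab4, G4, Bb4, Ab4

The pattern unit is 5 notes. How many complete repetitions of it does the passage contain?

25 notes in groups of 5 gives 25/5 = 5 statements.
Starts: Bb3, C4, Db4, Eb4, F4 — each up a 2nd.

5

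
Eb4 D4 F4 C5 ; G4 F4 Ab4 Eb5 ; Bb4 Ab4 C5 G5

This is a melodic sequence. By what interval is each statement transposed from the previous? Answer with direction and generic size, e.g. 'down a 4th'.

With a 4-note motive the entries are Eb4, G4, Bb4, each up a 3rd from the previous.
Eb4 to G4 is up a 3rd.

up a 3rd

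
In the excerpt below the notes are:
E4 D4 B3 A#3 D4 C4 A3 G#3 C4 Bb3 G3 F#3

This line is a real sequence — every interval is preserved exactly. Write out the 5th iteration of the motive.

Ab3 Gb3 Eb3 D3

The 4-note cells begin on E4, D4, C4 — each down a 2nd from the last.
Carrying on: Bb3 → Ab3.
From Ab3 the exact shape gives Ab3 Gb3 Eb3 D3.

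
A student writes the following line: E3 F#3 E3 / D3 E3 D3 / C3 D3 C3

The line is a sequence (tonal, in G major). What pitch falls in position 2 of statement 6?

The unit is 3 notes. Position-2 pitches of the 3 shown cells: F#3, E3, D3.
Extending down a 2nd: C3 → B2 → A2.

A2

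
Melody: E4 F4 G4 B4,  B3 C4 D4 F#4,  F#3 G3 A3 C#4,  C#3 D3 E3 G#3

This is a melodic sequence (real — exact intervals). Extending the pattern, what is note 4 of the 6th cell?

A#2

The unit is 4 notes. Position-4 pitches of the 4 shown cells: B4, F#4, C#4, G#3.
Each moves down a 4th. Continuing: D#3 → A#2.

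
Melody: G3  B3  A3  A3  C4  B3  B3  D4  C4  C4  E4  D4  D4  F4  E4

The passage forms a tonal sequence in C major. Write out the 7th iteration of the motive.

Unit = 3 notes; the statements start on G3, A3, B3, C4, D4, moving up a 2nd each time.
Continuing the starts: E4 → F4.
Statement 7 starts on F4 and keeps the same diatonic contour: F4 A4 G4.

F4 A4 G4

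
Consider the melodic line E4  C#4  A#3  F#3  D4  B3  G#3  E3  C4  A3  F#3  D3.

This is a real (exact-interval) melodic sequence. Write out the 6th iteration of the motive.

Gb3 Eb3 C3 Ab2

Taking 4-note groups, the heads are E4, D4, C4: the pattern moves down a 2nd.
Extending down a 2nd: Bb3 → Ab3 → Gb3.
From Gb3 the exact shape gives Gb3 Eb3 C3 Ab2.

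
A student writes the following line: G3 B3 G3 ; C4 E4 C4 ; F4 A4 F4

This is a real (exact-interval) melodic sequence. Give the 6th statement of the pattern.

Ab5 C6 Ab5

Taking 3-note groups, the heads are G3, C4, F4: the pattern moves up a 4th.
Continuing the starts: Bb4 → Eb5 → Ab5.
Statement 6 starts on Ab5 and keeps the same exact contour: Ab5 C6 Ab5.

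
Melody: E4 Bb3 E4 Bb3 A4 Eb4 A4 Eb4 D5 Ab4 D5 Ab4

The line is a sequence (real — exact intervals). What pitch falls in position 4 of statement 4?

With 4-note cells, note 4 of each statement runs Bb3, Eb4, Ab4.
From Ab4, up a 4th gives Db5.

Db5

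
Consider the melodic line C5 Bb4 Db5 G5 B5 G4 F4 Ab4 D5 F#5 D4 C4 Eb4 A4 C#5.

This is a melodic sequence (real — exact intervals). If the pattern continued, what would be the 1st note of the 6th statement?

With 5-note cells, note 1 of each statement runs C5, G4, D4.
Extending down a 4th: A3 → E3 → B2.

B2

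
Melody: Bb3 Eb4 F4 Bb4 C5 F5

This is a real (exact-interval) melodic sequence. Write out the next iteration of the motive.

The 2-note cells begin on Bb3, F4, C5 — each up a 5th from the last.
Statement 4 starts on G5 and keeps the same exact contour: G5 C6.

G5 C6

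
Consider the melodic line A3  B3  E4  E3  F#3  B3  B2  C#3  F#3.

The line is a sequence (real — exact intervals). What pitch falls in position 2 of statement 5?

D#2

With 3-note cells, note 2 of each statement runs B3, F#3, C#3.
Carrying that down a 4th forward: G#2 → D#2.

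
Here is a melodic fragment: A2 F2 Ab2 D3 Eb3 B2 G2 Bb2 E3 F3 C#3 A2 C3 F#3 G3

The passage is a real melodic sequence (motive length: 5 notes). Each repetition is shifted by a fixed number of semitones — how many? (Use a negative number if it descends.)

2

With a 5-note motive the entries are A2, B2, C#3, each up a 2nd from the previous.
A2→B2 is 47 − 45 = 2 semitones.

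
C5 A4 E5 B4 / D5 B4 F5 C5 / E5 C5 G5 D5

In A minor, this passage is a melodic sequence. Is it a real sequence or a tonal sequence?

tonal

Every note is diatonic to A minor.
Cell 1 has +7 semitones from note 2 to 3, but cell 2 has +6 — the interval quality changes while the contour stays the same, which is the hallmark of a tonal sequence.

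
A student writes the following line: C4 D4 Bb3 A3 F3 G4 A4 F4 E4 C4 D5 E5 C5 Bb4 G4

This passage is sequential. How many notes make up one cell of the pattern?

5

Try groups of 5 (3 cells in 15 notes):
C4 D4 Bb3 A3 F3 | G4 A4 F4 E4 C4 | D5 E5 C5 Bb4 G4
That's a consistent up a 5th shift per cell, and no other grouping gives one.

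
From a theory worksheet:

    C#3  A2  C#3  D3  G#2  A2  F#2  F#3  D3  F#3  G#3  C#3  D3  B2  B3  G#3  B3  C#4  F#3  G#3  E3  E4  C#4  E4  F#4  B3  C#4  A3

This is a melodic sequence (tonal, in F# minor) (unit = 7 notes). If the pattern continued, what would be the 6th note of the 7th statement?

E5

The unit is 7 notes. Position-6 pitches of the 4 shown cells: A2, D3, G#3, C#4.
Carrying that up a 4th forward: F#4 → B4 → E5.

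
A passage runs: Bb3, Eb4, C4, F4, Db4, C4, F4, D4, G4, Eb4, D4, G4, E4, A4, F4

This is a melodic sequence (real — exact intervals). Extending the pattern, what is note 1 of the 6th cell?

G#4

With 5-note cells, note 1 of each statement runs Bb3, C4, D4.
Carrying that up a 2nd forward: E4 → F#4 → G#4.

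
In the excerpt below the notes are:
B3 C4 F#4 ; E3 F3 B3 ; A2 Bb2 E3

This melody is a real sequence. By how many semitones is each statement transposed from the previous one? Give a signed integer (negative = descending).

-7

The 3-note cells begin on B3, E3, A2 — each down a 5th from the last.
B3→E3 is 52 − 59 = -7 semitones.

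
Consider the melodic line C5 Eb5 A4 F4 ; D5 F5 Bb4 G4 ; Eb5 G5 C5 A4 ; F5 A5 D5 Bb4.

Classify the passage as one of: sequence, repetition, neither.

Each 4-note cell is the previous one transposed up a 2nd.

sequence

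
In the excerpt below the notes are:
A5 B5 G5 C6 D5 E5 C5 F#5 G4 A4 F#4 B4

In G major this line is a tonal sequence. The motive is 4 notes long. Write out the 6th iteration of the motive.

B2 C3 A2 D3

The 4-note cells begin on A5, D5, G4 — each down a 5th from the last.
Carrying on: C4 → F#3 → B2.
Statement 6 starts on B2 and keeps the same diatonic contour: B2 C3 A2 D3.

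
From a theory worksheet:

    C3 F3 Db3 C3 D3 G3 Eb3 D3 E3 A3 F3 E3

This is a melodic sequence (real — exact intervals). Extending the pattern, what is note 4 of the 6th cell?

A#3

The unit is 4 notes. Position-4 pitches of the 3 shown cells: C3, D3, E3.
Carrying that up a 2nd forward: F#3 → G#3 → A#3.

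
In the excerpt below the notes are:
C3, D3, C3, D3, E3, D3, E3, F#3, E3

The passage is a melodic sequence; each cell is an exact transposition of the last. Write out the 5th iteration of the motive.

G#3 A#3 G#3

Taking 3-note groups, the heads are C3, D3, E3: the pattern moves up a 2nd.
Carrying on: F#3 → G#3.
So cell 5 is G#3 A#3 G#3.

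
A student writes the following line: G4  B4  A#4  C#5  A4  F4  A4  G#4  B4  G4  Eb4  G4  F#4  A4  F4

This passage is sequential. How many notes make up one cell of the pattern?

There are 15 notes; a 5-note unit gives 3 cells:
G4 B4 A#4 C#5 A4 | F4 A4 G#4 B4 G4 | Eb4 G4 F#4 A4 F4
Each cell is the previous one down a 2nd — so the unit is 5 notes.

5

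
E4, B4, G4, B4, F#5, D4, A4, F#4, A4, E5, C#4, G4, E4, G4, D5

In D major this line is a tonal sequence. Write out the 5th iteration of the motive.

With a 5-note motive the entries are E4, D4, C#4, each down a 2nd from the previous.
Carrying on: B3 → A3.
From A3 the diatonic shape gives A3 E4 C#4 E4 B4.

A3 E4 C#4 E4 B4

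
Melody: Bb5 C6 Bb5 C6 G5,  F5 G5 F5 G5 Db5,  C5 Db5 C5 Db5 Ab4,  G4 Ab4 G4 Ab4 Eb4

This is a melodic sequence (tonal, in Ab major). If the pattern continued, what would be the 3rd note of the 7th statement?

The unit is 5 notes. Position-3 pitches of the 4 shown cells: Bb5, F5, C5, G4.
Each moves down a 4th. Continuing: Db4 → Ab3 → Eb3.

Eb3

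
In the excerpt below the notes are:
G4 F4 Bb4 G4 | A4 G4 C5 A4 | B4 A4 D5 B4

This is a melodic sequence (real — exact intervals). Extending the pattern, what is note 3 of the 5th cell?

F#5

Grouping in 4s, the 3rd note of each cell is Bb4, C5, D5.
Carrying that up a 2nd forward: E5 → F#5.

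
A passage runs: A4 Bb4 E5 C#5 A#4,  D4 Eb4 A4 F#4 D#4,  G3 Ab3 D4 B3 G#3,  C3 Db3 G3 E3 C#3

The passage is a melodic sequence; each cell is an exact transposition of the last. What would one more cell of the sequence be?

F2 Gb2 C3 A2 F#2

The 5-note cells begin on A4, D4, G3, C3 — each down a 5th from the last.
Statement 5 starts on F2 and keeps the same exact contour: F2 Gb2 C3 A2 F#2.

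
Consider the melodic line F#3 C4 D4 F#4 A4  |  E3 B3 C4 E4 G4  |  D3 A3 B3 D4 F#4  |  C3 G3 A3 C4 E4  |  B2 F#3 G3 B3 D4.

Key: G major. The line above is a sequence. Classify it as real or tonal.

Every note is diatonic to G major.
Cell 1 has +6 semitones from note 1 to 2, but cell 2 has +7 — the interval quality changes while the contour stays the same, which is the hallmark of a tonal sequence.

tonal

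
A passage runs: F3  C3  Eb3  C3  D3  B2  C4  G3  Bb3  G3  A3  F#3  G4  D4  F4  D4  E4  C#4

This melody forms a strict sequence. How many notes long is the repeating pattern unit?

6

There are 18 notes; a 6-note unit gives 3 cells:
F3 C3 Eb3 C3 D3 B2 | C4 G3 Bb3 G3 A3 F#3 | G4 D4 F4 D4 E4 C#4
Every group is a transposition up a 5th of the one before; no shorter unit works.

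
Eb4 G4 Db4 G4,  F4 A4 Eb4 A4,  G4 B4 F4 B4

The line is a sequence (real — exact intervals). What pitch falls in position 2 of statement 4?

With 4-note cells, note 2 of each statement runs G4, A4, B4.
Each moves up a 2nd; the next is C#5.

C#5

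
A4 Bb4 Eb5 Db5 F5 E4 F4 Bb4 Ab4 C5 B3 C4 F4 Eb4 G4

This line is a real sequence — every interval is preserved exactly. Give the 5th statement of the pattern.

With a 5-note motive the entries are A4, E4, B3, each down a 4th from the previous.
Extending down a 4th: F#3 → C#3.
From C#3 the exact shape gives C#3 D3 G3 F3 A3.

C#3 D3 G3 F3 A3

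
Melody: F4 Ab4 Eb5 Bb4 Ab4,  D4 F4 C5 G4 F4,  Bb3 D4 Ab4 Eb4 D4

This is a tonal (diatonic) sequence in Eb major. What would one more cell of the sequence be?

G3 Bb3 F4 C4 Bb3

Unit = 5 notes; the statements start on F4, D4, Bb3, moving down a 3rd each time.
So cell 4 is G3 Bb3 F4 C4 Bb3.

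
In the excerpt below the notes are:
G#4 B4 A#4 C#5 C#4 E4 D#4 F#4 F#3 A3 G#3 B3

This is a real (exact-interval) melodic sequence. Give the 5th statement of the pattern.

E2 G2 F#2 A2

Unit = 4 notes; the statements start on G#4, C#4, F#3, moving down a 5th each time.
Continuing the starts: B2 → E2.
Statement 5 starts on E2 and keeps the same exact contour: E2 G2 F#2 A2.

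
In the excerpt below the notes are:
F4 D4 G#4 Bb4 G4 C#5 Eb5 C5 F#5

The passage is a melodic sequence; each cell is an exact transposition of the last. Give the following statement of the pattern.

Ab5 F5 B5

Unit = 3 notes; the statements start on F4, Bb4, Eb5, moving up a 4th each time.
From Ab5 the exact shape gives Ab5 F5 B5.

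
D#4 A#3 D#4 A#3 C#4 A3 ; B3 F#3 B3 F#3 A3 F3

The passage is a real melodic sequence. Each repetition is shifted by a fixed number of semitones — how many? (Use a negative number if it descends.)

The 6-note cells begin on D#4, B3 — each down a 3rd from the last.
D#4→B3 is 59 − 63 = -4 semitones.

-4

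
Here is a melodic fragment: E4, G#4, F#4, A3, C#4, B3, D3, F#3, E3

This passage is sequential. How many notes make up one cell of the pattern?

3

There are 9 notes; a 3-note unit gives 3 cells:
E4 G#4 F#4 | A3 C#4 B3 | D3 F#3 E3
Each cell is the previous one down a 5th — so the unit is 3 notes.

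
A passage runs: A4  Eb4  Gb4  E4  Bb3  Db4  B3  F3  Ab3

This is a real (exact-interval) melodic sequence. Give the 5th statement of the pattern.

With a 3-note motive the entries are A4, E4, B3, each down a 4th from the previous.
Extending down a 4th: F#3 → C#3.
Statement 5 starts on C#3 and keeps the same exact contour: C#3 G2 Bb2.

C#3 G2 Bb2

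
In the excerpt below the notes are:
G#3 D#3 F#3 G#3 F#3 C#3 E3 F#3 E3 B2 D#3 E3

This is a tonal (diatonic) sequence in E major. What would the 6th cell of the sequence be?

B2 F#2 A2 B2

The 4-note cells begin on G#3, F#3, E3 — each down a 2nd from the last.
Carrying on: D#3 → C#3 → B2.
Statement 6 starts on B2 and keeps the same diatonic contour: B2 F#2 A2 B2.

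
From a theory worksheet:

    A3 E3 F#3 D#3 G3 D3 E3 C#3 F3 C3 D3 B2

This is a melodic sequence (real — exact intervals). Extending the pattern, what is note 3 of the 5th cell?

With 4-note cells, note 3 of each statement runs F#3, E3, D3.
Carrying that down a 2nd forward: C3 → Bb2.

Bb2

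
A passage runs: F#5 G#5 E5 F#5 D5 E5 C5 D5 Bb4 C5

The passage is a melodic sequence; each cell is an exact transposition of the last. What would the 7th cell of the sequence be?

Gb4 Ab4

Unit = 2 notes; the statements start on F#5, E5, D5, C5, Bb4, moving down a 2nd each time.
Extending down a 2nd: Ab4 → Gb4.
Statement 7 starts on Gb4 and keeps the same exact contour: Gb4 Ab4.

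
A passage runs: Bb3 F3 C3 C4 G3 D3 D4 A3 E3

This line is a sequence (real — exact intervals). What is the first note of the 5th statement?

With a 3-note motive the entries are Bb3, C4, D4, each up a 2nd from the previous.
Continuing: E4 → F#4. Statement 5 starts on F#4.

F#4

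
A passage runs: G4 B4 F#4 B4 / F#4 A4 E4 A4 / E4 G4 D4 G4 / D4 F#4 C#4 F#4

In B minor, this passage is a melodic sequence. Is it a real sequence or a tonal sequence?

tonal

Every note is diatonic to B minor.
Cell 1 has +4 semitones from note 1 to 2, but cell 2 has +3 — the interval quality changes while the contour stays the same, which is the hallmark of a tonal sequence.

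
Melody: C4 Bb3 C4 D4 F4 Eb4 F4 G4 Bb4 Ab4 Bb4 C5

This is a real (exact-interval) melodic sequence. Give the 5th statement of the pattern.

Ab5 Gb5 Ab5 Bb5

The 4-note cells begin on C4, F4, Bb4 — each up a 4th from the last.
Continuing the starts: Eb5 → Ab5.
Statement 5 starts on Ab5 and keeps the same exact contour: Ab5 Gb5 Ab5 Bb5.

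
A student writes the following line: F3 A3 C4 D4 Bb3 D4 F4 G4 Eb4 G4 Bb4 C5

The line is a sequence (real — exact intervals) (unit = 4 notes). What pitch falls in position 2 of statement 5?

F5

With 4-note cells, note 2 of each statement runs A3, D4, G4.
Carrying that up a 4th forward: C5 → F5.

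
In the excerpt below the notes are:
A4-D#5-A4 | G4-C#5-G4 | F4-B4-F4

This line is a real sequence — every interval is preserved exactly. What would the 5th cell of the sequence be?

Db4 G4 Db4

The 3-note cells begin on A4, G4, F4 — each down a 2nd from the last.
Continuing the starts: Eb4 → Db4.
From Db4 the exact shape gives Db4 G4 Db4.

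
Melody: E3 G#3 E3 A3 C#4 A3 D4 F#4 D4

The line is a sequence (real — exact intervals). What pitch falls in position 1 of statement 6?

Grouping in 3s, the 1st note of each cell is E3, A3, D4.
Each moves up a 4th. Continuing: G4 → C5 → F5.

F5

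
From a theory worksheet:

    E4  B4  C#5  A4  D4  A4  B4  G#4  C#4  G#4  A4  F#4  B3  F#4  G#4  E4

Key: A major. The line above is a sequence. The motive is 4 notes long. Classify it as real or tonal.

Every note is diatonic to A major.
Cell 1 has -4 semitones from note 3 to 4, but cell 2 has -3 — the interval quality changes while the contour stays the same, which is the hallmark of a tonal sequence.

tonal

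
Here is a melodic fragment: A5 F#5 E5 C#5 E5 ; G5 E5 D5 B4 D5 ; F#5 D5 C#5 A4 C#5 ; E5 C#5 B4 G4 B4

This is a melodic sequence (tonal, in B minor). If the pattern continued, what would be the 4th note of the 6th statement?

Grouping in 5s, the 4th note of each cell is C#5, B4, A4, G4.
Carrying that down a 2nd forward: F#4 → E4.

E4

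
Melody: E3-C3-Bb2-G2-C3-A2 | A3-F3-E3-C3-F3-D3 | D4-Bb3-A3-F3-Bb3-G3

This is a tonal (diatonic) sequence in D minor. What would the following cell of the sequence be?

G4 E4 D4 Bb3 E4 C4

Unit = 6 notes; the statements start on E3, A3, D4, moving up a 4th each time.
Statement 4 starts on G4 and keeps the same diatonic contour: G4 E4 D4 Bb3 E4 C4.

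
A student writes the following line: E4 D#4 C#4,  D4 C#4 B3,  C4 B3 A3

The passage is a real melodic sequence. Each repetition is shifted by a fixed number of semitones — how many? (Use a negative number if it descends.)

-2

Unit = 3 notes; the statements start on E4, D4, C4, moving down a 2nd each time.
Counting half-steps from E4 to D4: -2.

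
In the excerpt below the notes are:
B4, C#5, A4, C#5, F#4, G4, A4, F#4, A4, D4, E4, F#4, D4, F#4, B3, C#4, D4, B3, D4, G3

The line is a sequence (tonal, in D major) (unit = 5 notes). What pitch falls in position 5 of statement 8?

F#2

The unit is 5 notes. Position-5 pitches of the 4 shown cells: F#4, D4, B3, G3.
Carrying that down a 3rd forward: E3 → C#3 → A2 → F#2.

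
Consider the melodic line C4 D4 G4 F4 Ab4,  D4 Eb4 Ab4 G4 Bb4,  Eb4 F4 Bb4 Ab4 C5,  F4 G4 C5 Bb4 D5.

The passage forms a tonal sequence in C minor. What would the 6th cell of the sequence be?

Taking 5-note groups, the heads are C4, D4, Eb4, F4: the pattern moves up a 2nd.
Continuing the starts: G4 → Ab4.
From Ab4 the diatonic shape gives Ab4 Bb4 Eb5 D5 F5.

Ab4 Bb4 Eb5 D5 F5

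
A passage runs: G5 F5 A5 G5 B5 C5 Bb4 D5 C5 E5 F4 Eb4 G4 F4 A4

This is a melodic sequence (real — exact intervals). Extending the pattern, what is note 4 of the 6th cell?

The unit is 5 notes. Position-4 pitches of the 3 shown cells: G5, C5, F4.
Carrying that down a 5th forward: Bb3 → Eb3 → Ab2.

Ab2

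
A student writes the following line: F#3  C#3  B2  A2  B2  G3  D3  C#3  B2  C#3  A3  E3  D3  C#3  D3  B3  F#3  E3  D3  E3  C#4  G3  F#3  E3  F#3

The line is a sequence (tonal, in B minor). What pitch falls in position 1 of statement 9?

Grouping in 5s, the 1st note of each cell is F#3, G3, A3, B3, C#4.
Extending up a 2nd: D4 → E4 → F#4 → G4.

G4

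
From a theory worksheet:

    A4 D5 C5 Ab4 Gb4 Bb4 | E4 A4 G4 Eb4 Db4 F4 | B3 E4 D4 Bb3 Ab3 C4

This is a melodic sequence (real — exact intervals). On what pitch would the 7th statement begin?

D#2

Taking 6-note groups, the heads are A4, E4, B3: the pattern moves down a 4th.
Continuing: F#3 → C#3 → G#2 → D#2. Statement 7 starts on D#2.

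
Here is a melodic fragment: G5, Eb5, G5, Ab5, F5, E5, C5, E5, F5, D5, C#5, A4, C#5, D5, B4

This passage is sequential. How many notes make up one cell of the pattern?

5

Try groups of 5 (3 cells in 15 notes):
G5 Eb5 G5 Ab5 F5 | E5 C5 E5 F5 D5 | C#5 A4 C#5 D5 B4
Each cell is the previous one down a 3rd — so the unit is 5 notes.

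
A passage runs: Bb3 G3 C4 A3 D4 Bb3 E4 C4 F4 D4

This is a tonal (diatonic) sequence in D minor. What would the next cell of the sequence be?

G4 E4

With a 2-note motive the entries are Bb3, C4, D4, E4, F4, each up a 2nd from the previous.
Statement 6 starts on G4 and keeps the same diatonic contour: G4 E4.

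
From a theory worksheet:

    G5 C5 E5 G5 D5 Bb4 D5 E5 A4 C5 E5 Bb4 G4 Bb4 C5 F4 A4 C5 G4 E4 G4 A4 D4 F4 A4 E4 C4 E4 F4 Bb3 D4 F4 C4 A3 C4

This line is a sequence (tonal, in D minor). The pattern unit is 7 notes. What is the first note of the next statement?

With a 7-note motive the entries are G5, E5, C5, A4, F4, each down a 3rd from the previous.
The next head, down a 3rd from F4, is D4.

D4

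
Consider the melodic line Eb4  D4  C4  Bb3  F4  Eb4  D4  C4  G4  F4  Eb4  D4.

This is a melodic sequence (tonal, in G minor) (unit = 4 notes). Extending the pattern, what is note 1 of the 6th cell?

With 4-note cells, note 1 of each statement runs Eb4, F4, G4.
Each moves up a 2nd. Continuing: A4 → Bb4 → C5.

C5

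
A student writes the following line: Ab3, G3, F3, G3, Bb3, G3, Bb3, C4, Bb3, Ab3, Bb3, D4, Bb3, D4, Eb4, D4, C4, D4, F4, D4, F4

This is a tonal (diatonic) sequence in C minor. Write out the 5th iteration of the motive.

With a 7-note motive the entries are Ab3, C4, Eb4, each up a 3rd from the previous.
Continuing the starts: G4 → Bb4.
So cell 5 is Bb4 Ab4 G4 Ab4 C5 Ab4 C5.

Bb4 Ab4 G4 Ab4 C5 Ab4 C5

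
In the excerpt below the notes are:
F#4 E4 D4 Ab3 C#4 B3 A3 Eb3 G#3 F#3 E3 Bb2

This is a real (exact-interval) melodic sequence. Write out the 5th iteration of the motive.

The 4-note cells begin on F#4, C#4, G#3 — each down a 4th from the last.
Extending down a 4th: D#3 → A#2.
So cell 5 is A#2 G#2 F#2 C2.

A#2 G#2 F#2 C2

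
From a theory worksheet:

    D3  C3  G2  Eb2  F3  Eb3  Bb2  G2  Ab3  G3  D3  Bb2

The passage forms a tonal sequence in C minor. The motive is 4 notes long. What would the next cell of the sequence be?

C4 Bb3 F3 D3

Taking 4-note groups, the heads are D3, F3, Ab3: the pattern moves up a 3rd.
From C4 the diatonic shape gives C4 Bb3 F3 D3.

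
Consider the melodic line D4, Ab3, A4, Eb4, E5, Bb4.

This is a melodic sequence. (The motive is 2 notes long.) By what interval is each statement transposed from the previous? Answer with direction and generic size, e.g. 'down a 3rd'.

Unit = 2 notes; the statements start on D4, A4, E5, moving up a 5th each time.
D4 to A4 is up a 5th.

up a 5th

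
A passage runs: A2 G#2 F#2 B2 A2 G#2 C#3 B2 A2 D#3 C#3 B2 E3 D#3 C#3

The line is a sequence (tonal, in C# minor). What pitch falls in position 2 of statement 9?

A3

Grouping in 3s, the 2nd note of each cell is G#2, A2, B2, C#3, D#3.
Each moves up a 2nd. Continuing: E3 → F#3 → G#3 → A3.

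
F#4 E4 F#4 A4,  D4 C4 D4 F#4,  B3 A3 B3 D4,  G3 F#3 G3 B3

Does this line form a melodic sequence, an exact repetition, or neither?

Each 4-note cell is the previous one transposed down a 3rd.

sequence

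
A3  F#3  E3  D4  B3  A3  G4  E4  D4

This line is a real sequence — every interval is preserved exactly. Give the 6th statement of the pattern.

Bb5 G5 F5

Unit = 3 notes; the statements start on A3, D4, G4, moving up a 4th each time.
Continuing the starts: C5 → F5 → Bb5.
Statement 6 starts on Bb5 and keeps the same exact contour: Bb5 G5 F5.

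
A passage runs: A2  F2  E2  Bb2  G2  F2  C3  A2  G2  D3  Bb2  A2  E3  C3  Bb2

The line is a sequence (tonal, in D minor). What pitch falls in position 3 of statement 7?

With 3-note cells, note 3 of each statement runs E2, F2, G2, A2, Bb2.
Each moves up a 2nd. Continuing: C3 → D3.

D3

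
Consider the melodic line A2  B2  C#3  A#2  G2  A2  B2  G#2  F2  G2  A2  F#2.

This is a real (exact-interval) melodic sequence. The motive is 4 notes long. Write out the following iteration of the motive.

Taking 4-note groups, the heads are A2, G2, F2: the pattern moves down a 2nd.
Statement 4 starts on Eb2 and keeps the same exact contour: Eb2 F2 G2 E2.

Eb2 F2 G2 E2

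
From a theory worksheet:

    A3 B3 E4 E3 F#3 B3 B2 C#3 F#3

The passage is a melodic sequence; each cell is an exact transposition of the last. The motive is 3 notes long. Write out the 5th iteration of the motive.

C#2 D#2 G#2

With a 3-note motive the entries are A3, E3, B2, each down a 4th from the previous.
Carrying on: F#2 → C#2.
From C#2 the exact shape gives C#2 D#2 G#2.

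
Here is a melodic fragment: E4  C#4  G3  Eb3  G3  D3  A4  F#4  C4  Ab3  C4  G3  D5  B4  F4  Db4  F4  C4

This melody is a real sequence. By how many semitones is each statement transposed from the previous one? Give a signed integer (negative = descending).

Taking 6-note groups, the heads are E4, A4, D5: the pattern moves up a 4th.
Counting half-steps from E4 to A4: 5.

5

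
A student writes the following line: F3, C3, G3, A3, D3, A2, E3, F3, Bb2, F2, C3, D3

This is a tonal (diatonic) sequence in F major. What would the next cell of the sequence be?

Unit = 4 notes; the statements start on F3, D3, Bb2, moving down a 3rd each time.
So cell 4 is G2 D2 A2 Bb2.

G2 D2 A2 Bb2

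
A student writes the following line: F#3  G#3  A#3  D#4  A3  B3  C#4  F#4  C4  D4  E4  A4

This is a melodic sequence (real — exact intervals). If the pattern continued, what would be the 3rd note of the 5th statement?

With 4-note cells, note 3 of each statement runs A#3, C#4, E4.
Each moves up a 3rd. Continuing: G4 → Bb4.

Bb4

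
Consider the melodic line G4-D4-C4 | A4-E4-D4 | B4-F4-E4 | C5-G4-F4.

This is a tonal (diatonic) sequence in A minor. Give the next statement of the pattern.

D5 A4 G4

The 3-note cells begin on G4, A4, B4, C5 — each up a 2nd from the last.
So cell 5 is D5 A4 G4.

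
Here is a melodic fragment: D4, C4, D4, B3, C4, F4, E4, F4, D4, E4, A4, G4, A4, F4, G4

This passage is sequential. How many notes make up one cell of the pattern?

5

Try groups of 5 (3 cells in 15 notes):
D4 C4 D4 B3 C4 | F4 E4 F4 D4 E4 | A4 G4 A4 F4 G4
Every group is a transposition up a 3rd of the one before; no shorter unit works.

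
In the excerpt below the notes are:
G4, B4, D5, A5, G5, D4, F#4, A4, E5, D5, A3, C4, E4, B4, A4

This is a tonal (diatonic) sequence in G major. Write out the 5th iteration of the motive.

B2 D3 F#3 C4 B3

Unit = 5 notes; the statements start on G4, D4, A3, moving down a 4th each time.
Carrying on: E3 → B2.
From B2 the diatonic shape gives B2 D3 F#3 C4 B3.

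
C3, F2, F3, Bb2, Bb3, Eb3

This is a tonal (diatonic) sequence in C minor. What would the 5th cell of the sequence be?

Unit = 2 notes; the statements start on C3, F3, Bb3, moving up a 4th each time.
Continuing the starts: Eb4 → Ab4.
From Ab4 the diatonic shape gives Ab4 D4.

Ab4 D4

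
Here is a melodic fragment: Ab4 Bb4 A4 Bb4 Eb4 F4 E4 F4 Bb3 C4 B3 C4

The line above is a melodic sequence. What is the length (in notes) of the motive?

4

12 notes total. Splitting into 3 groups of 4:
Ab4 Bb4 A4 Bb4 | Eb4 F4 E4 F4 | Bb3 C4 B3 C4
Every group is a transposition down a 4th of the one before; no shorter unit works.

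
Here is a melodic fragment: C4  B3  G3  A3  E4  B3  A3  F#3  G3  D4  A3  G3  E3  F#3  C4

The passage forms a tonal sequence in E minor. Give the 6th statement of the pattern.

Unit = 5 notes; the statements start on C4, B3, A3, moving down a 2nd each time.
Continuing the starts: G3 → F#3 → E3.
From E3 the diatonic shape gives E3 D3 B2 C3 G3.

E3 D3 B2 C3 G3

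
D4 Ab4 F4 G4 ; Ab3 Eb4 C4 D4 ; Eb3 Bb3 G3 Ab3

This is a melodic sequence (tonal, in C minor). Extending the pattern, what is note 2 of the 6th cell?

G2

With 4-note cells, note 2 of each statement runs Ab4, Eb4, Bb3.
Each moves down a 4th. Continuing: F3 → C3 → G2.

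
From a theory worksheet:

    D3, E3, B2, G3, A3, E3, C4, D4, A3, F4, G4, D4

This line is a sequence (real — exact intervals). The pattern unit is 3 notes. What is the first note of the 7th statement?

Unit = 3 notes; the statements start on D3, G3, C4, F4, moving up a 4th each time.
Extending the heads up a 4th: Bb4 → Eb5 → Ab5.

Ab5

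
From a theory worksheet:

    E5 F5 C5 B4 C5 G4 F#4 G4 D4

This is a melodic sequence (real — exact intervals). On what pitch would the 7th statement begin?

Taking 3-note groups, the heads are E5, B4, F#4: the pattern moves down a 4th.
Extending the heads down a 4th: C#4 → G#3 → D#3 → A#2.

A#2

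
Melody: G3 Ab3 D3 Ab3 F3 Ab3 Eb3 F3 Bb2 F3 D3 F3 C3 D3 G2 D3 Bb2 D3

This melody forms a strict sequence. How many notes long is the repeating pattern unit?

18 notes total. Splitting into 3 groups of 6:
G3 Ab3 D3 Ab3 F3 Ab3 | Eb3 F3 Bb2 F3 D3 F3 | C3 D3 G2 D3 Bb2 D3
Every group is a transposition down a 3rd of the one before; no shorter unit works.

6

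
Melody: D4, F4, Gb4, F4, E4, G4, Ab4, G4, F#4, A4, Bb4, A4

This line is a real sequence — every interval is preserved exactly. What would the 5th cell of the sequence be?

Taking 4-note groups, the heads are D4, E4, F#4: the pattern moves up a 2nd.
Carrying on: G#4 → A#4.
From A#4 the exact shape gives A#4 C#5 D5 C#5.

A#4 C#5 D5 C#5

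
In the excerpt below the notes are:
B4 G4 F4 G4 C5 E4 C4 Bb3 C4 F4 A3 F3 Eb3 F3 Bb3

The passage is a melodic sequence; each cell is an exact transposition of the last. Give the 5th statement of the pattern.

G2 Eb2 Db2 Eb2 Ab2

Taking 5-note groups, the heads are B4, E4, A3: the pattern moves down a 5th.
Carrying on: D3 → G2.
So cell 5 is G2 Eb2 Db2 Eb2 Ab2.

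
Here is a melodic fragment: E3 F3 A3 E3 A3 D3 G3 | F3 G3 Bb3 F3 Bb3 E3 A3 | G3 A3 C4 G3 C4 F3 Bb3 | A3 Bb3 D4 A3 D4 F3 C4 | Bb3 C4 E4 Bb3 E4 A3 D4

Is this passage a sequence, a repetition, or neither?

Note 6 of cell 4 is F3; if this were a sequence it would be G3. No unit length gives a consistent transposition pattern.

neither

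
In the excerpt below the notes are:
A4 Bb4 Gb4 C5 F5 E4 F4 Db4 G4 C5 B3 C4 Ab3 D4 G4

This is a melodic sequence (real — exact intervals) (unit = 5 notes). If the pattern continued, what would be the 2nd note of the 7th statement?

With 5-note cells, note 2 of each statement runs Bb4, F4, C4.
Each moves down a 4th. Continuing: G3 → D3 → A2 → E2.

E2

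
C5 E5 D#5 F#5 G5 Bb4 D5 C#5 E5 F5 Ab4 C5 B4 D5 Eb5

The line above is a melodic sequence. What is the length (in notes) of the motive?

5

15 notes total. Splitting into 3 groups of 5:
C5 E5 D#5 F#5 G5 | Bb4 D5 C#5 E5 F5 | Ab4 C5 B4 D5 Eb5
Every group is a transposition down a 2nd of the one before; no shorter unit works.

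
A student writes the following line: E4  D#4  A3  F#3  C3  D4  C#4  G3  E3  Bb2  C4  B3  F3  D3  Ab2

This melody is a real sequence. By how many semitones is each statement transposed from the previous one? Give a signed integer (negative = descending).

The 5-note cells begin on E4, D4, C4 — each down a 2nd from the last.
E4 to D4 spans -2 semitones.

-2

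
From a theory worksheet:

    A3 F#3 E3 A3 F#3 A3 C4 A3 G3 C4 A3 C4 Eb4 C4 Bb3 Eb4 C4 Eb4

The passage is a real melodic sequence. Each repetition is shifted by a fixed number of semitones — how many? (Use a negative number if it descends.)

3

Taking 6-note groups, the heads are A3, C4, Eb4: the pattern moves up a 3rd.
A3→C4 is 60 − 57 = 3 semitones.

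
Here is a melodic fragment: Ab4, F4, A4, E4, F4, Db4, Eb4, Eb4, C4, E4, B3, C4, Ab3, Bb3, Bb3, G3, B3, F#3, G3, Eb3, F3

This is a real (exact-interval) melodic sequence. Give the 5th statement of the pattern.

The 7-note cells begin on Ab4, Eb4, Bb3 — each down a 4th from the last.
Carrying on: F3 → C3.
From C3 the exact shape gives C3 A2 C#3 G#2 A2 F2 G2.

C3 A2 C#3 G#2 A2 F2 G2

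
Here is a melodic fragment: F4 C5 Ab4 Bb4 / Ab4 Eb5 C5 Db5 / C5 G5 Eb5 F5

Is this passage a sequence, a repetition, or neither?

Each 4-note cell is the previous one transposed up a 3rd.

sequence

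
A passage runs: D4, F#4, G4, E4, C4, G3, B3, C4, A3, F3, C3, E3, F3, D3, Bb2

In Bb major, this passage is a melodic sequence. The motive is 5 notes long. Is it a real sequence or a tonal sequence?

Each cell has the same semitone pattern (4, 1, -3, -4) — intervals are preserved exactly.
And F#4 lies outside Bb major, so the sequence is real rather than tonal.

real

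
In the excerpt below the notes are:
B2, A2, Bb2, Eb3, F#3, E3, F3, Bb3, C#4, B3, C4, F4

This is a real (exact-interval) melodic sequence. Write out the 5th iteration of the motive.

D#5 C#5 D5 G5

The 4-note cells begin on B2, F#3, C#4 — each up a 5th from the last.
Carrying on: G#4 → D#5.
Statement 5 starts on D#5 and keeps the same exact contour: D#5 C#5 D5 G5.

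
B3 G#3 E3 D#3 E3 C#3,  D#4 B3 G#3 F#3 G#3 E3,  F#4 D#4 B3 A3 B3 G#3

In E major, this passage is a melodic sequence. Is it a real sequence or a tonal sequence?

Every note is diatonic to E major.
Cell 1 has -3 semitones from note 1 to 2, but cell 2 has -4 — the interval quality changes while the contour stays the same, which is the hallmark of a tonal sequence.

tonal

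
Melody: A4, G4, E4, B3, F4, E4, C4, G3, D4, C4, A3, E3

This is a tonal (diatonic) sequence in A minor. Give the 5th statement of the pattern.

G3 F3 D3 A2

With a 4-note motive the entries are A4, F4, D4, each down a 3rd from the previous.
Extending down a 3rd: B3 → G3.
From G3 the diatonic shape gives G3 F3 D3 A2.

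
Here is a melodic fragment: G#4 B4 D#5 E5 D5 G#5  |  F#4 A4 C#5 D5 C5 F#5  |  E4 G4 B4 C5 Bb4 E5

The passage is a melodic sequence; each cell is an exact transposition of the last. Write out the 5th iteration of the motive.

With a 6-note motive the entries are G#4, F#4, E4, each down a 2nd from the previous.
Continuing the starts: D4 → C4.
Statement 5 starts on C4 and keeps the same exact contour: C4 Eb4 G4 Ab4 Gb4 C5.

C4 Eb4 G4 Ab4 Gb4 C5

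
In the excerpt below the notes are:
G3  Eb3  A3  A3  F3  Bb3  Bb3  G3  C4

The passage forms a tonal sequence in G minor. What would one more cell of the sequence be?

Taking 3-note groups, the heads are G3, A3, Bb3: the pattern moves up a 2nd.
So cell 4 is C4 A3 D4.

C4 A3 D4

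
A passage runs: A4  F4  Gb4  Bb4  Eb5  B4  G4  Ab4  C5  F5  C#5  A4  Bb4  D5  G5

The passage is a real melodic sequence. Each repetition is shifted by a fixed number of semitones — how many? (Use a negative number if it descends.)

The 5-note cells begin on A4, B4, C#5 — each up a 2nd from the last.
A4 to B4 spans +2 semitones.

2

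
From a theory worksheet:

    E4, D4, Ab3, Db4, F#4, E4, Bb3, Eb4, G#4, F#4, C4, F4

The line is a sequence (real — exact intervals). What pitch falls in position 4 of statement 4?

G4

With 4-note cells, note 4 of each statement runs Db4, Eb4, F4.
One more up a 2nd gives G4.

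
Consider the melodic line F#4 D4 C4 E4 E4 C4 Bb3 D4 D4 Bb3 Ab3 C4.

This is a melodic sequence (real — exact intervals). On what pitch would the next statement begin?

With a 4-note motive the entries are F#4, E4, D4, each down a 2nd from the previous.
One more step down a 2nd gives C4.

C4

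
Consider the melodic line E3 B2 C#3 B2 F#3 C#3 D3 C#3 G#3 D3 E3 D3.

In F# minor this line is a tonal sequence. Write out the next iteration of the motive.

A3 E3 F#3 E3

With a 4-note motive the entries are E3, F#3, G#3, each up a 2nd from the previous.
Statement 4 starts on A3 and keeps the same diatonic contour: A3 E3 F#3 E3.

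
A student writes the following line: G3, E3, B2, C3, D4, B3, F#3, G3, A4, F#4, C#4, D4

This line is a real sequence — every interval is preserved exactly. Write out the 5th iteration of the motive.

B5 G#5 D#5 E5

Unit = 4 notes; the statements start on G3, D4, A4, moving up a 5th each time.
Continuing the starts: E5 → B5.
Statement 5 starts on B5 and keeps the same exact contour: B5 G#5 D#5 E5.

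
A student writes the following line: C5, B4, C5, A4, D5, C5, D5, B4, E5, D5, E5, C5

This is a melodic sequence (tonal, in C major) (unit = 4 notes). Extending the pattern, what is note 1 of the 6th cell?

A5

With 4-note cells, note 1 of each statement runs C5, D5, E5.
Extending up a 2nd: F5 → G5 → A5.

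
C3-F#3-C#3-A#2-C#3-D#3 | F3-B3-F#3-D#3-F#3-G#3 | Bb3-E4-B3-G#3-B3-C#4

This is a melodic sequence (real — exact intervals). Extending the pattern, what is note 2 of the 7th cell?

With 6-note cells, note 2 of each statement runs F#3, B3, E4.
Extending up a 4th: A4 → D5 → G5 → C6.

C6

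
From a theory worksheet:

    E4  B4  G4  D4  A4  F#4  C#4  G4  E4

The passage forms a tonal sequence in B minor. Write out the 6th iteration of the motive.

The 3-note cells begin on E4, D4, C#4 — each down a 2nd from the last.
Extending down a 2nd: B3 → A3 → G3.
Statement 6 starts on G3 and keeps the same diatonic contour: G3 D4 B3.

G3 D4 B3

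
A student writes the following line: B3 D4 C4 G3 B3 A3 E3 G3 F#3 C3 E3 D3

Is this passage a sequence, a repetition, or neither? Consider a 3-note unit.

Each 3-note cell is the previous one transposed down a 3rd.

sequence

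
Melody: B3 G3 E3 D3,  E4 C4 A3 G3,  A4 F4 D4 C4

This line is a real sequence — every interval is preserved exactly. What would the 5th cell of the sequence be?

G5 Eb5 C5 Bb4

With a 4-note motive the entries are B3, E4, A4, each up a 4th from the previous.
Carrying on: D5 → G5.
So cell 5 is G5 Eb5 C5 Bb4.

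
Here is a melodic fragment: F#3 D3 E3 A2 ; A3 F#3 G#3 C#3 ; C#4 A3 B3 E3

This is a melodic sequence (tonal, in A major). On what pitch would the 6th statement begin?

Taking 4-note groups, the heads are F#3, A3, C#4: the pattern moves up a 3rd.
Extending the heads up a 3rd: E4 → G#4 → B4.

B4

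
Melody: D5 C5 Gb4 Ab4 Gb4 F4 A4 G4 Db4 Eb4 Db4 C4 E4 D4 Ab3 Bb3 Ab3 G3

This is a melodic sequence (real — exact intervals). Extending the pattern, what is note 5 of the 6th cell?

F2

With 6-note cells, note 5 of each statement runs Gb4, Db4, Ab3.
Carrying that down a 4th forward: Eb3 → Bb2 → F2.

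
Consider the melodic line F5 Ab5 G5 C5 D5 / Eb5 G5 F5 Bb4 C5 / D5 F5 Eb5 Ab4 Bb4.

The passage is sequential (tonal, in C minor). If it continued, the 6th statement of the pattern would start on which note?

Ab4

Unit = 5 notes; the statements start on F5, Eb5, D5, moving down a 2nd each time.
Continuing: C5 → Bb4 → Ab4. Statement 6 starts on Ab4.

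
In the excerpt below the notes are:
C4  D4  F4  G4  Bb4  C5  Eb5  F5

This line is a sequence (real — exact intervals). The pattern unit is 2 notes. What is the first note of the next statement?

With a 2-note motive the entries are C4, F4, Bb4, Eb5, each up a 4th from the previous.
The next head, up a 4th from Eb5, is Ab5.

Ab5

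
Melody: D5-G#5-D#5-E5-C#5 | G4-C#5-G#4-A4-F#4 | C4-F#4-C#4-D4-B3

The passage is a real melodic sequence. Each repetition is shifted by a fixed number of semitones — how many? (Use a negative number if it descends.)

-7

Unit = 5 notes; the statements start on D5, G4, C4, moving down a 5th each time.
D5→G4 is 67 − 74 = -7 semitones.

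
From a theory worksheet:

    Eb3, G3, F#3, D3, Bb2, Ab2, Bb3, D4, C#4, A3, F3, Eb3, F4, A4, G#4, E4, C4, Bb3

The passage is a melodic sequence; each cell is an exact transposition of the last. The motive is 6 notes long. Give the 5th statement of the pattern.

G5 B5 A#5 F#5 D5 C5

Unit = 6 notes; the statements start on Eb3, Bb3, F4, moving up a 5th each time.
Continuing the starts: C5 → G5.
So cell 5 is G5 B5 A#5 F#5 D5 C5.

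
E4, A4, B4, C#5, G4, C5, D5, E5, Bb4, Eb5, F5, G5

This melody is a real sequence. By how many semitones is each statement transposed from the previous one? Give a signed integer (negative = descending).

3

Unit = 4 notes; the statements start on E4, G4, Bb4, moving up a 3rd each time.
E4→G4 is 67 − 64 = 3 semitones.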